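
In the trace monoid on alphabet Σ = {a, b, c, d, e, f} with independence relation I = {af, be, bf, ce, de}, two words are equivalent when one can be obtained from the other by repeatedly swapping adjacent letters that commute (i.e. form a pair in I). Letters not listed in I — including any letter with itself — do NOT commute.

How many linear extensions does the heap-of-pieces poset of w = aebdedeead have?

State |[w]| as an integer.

drop 0:a onto floor
drop 1:e onto {0:a}
drop 2:b onto {0:a}
drop 3:d onto {2:b}
drop 4:e onto {1:e}
drop 5:d onto {3:d}
drop 6:e onto {4:e}
drop 7:e onto {6:e}
drop 8:a onto {5:d, 7:e}
drop 9:d onto {8:a}
ground layer = {0:a}
drop-orders for the pieces not yet dropped (sum over which currently-grounded one goes next):
  1 to go: {9} 1
  2 to go: {8,9} 1
  3 to go: {5,8,9} 1  {7,8,9} 1
  4 to go: {3,5,8,9} 1  {5,7,8,9} 2  {6,7,8,9} 1
  5 to go: {2,3,5,8,9} 1  {3,5,7,8,9} 3  {4,6,7,8,9} 1  {5,6,7,8,9} 3
  6 to go: {1,4,6,7,8,9} 1  {2,3,5,7,8,9} 4  {3,5,6,7,8,9} 6  {4,5,6,7,8,9} 4
  7 to go: {1,4,5,6,7,8,9} 5  {2,3,5,6,7,8,9} 10  {3,4,5,6,7,8,9} 10
  8 to go: {1,3,4,5,6,7,8,9} 15  {2,3,4,5,6,7,8,9} 20
  if 0:a drops first: 35 orders

35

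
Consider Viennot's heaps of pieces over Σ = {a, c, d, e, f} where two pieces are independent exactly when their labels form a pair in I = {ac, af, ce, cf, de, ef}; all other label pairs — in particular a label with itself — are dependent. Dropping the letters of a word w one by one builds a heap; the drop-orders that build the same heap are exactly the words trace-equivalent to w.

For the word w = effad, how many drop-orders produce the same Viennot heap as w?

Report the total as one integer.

drop 0:e onto floor
drop 1:f onto floor
drop 2:f onto {1:f}
drop 3:a onto {0:e}
drop 4:d onto {2:f, 3:a}
ground layer = {0:e, 1:f}
drop-orders for the pieces not yet dropped (sum over which currently-grounded one goes next):
  1 to go: {4} 1
  2 to go: {2,4} 1  {3,4} 1
  3 to go: {0,3,4} 1  {1,2,4} 1  {2,3,4} 2
  if 0:e drops first: 3 orders
  if 1:f drops first: 3 orders
heap linearizations: 6

6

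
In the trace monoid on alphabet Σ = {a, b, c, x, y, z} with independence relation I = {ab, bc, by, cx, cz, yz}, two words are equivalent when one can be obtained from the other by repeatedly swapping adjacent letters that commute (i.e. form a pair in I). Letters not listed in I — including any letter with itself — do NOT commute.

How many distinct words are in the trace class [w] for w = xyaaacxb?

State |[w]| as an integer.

3

0(x) covers ∅
1(y) covers 0:x
2(a) covers 1:y
3(a) covers 2:a
4(a) covers 3:a
5(c) covers 4:a
6(x) covers 4:a
7(b) covers 6:x
floor of heap: 0:x
completions by unplaced set U, small U first (add the entries for U minus each lowest piece of U):
  |U|=1: {5}:1  {7}:1
  |U|=2: {5,7}:2  {6,7}:1
  |U|=3: {5,6,7}:3
  |U|=4: {4,5,6,7}:3
  |U|=5: {3,4,5,6,7}:3
  |U|=6: {2,3,4,5,6,7}:3
  start at 0(x): 3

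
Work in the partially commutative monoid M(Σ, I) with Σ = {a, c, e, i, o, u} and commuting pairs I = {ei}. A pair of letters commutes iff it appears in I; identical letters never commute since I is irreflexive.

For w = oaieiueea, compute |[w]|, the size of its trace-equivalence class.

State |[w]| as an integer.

drop 0:o onto floor
drop 1:a onto {0:o}
drop 2:i onto {1:a}
drop 3:e onto {1:a}
drop 4:i onto {2:i}
drop 5:u onto {3:e, 4:i}
drop 6:e onto {5:u}
drop 7:e onto {6:e}
drop 8:a onto {7:e}
ground layer = {0:o}
drop-orders for the pieces not yet dropped (sum over which currently-grounded one goes next):
  1 to go: {8} 1
  2 to go: {7,8} 1
  3 to go: {6,7,8} 1
  4 to go: {5,6,7,8} 1
  5 to go: {3,5,6,7,8} 1  {4,5,6,7,8} 1
  6 to go: {2,4,5,6,7,8} 1  {3,4,5,6,7,8} 2
  7 to go: {2,3,4,5,6,7,8} 3
  if 0:o drops first: 3 orders

3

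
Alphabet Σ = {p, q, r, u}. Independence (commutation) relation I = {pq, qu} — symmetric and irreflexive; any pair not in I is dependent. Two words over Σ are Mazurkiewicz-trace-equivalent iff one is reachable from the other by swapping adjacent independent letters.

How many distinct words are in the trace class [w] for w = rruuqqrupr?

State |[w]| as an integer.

6

0(r) covers ∅
1(r) covers 0:r
2(u) covers 1:r
3(u) covers 2:u
4(q) covers 1:r
5(q) covers 4:q
6(r) covers 3:u, 5:q
7(u) covers 6:r
8(p) covers 7:u
9(r) covers 8:p
floor of heap: 0:r
completions by unplaced set U, small U first (add the entries for U minus each lowest piece of U):
  |U|=1: {9}:1
  |U|=2: {8,9}:1
  |U|=3: {7,8,9}:1
  |U|=4: {6,7,8,9}:1
  |U|=5: {3,6,7,8,9}:1  {5,6,7,8,9}:1
  |U|=6: {2,3,6,7,8,9}:1  {3,5,6,7,8,9}:2  {4,5,6,7,8,9}:1
  |U|=7: {2,3,5,6,7,8,9}:3  {3,4,5,6,7,8,9}:3
  |U|=8: {2,3,4,5,6,7,8,9}:6
  start at 0(r): 6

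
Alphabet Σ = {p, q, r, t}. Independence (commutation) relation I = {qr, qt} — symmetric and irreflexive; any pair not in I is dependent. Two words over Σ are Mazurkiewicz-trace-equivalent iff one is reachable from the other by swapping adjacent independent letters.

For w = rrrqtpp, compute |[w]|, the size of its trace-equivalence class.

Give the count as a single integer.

5

piece 0:r — minimal
piece 1:r rests on {0:r}
piece 2:r rests on {1:r}
piece 3:q — minimal
piece 4:t rests on {2:r}
piece 5:p rests on {3:q, 4:t}
piece 6:p rests on {5:p}
minimal pieces: {0:r, 3:q}
ways to finish when only these pieces remain (= sum over removing one remaining piece with nothing left below it):
  1 left: {6}→1
  2 left: {5,6}→1
  3 left: {3,5,6}→1  {4,5,6}→1
  4 left: {2,4,5,6}→1  {3,4,5,6}→2
  5 left: {1,2,4,5,6}→1  {2,3,4,5,6}→3
  placing 0:r first → 4 extensions
  placing 3:q first → 1 extensions
total linear extensions = 5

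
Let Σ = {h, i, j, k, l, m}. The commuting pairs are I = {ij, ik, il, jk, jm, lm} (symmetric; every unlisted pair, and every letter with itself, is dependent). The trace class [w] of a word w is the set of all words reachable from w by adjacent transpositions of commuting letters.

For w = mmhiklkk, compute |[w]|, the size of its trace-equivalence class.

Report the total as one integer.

5

piece 0:m — minimal
piece 1:m rests on {0:m}
piece 2:h rests on {1:m}
piece 3:i rests on {2:h}
piece 4:k rests on {2:h}
piece 5:l rests on {4:k}
piece 6:k rests on {5:l}
piece 7:k rests on {6:k}
minimal pieces: {0:m}
ways to finish when only these pieces remain (= sum over removing one remaining piece with nothing left below it):
  1 left: {3}→1  {7}→1
  2 left: {3,7}→2  {6,7}→1
  3 left: {3,6,7}→3  {5,6,7}→1
  4 left: {3,5,6,7}→4  {4,5,6,7}→1
  5 left: {3,4,5,6,7}→5
  6 left: {2,3,4,5,6,7}→5
  placing 0:m first → 5 extensions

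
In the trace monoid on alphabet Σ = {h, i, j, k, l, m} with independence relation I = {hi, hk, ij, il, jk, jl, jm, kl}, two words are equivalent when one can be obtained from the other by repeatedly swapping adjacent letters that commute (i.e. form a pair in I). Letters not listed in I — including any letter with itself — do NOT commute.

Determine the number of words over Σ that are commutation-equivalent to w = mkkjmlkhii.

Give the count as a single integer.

80

piece 0:m — minimal
piece 1:k rests on {0:m}
piece 2:k rests on {1:k}
piece 3:j — minimal
piece 4:m rests on {2:k}
piece 5:l rests on {4:m}
piece 6:k rests on {4:m}
piece 7:h rests on {3:j, 5:l}
piece 8:i rests on {6:k}
piece 9:i rests on {8:i}
minimal pieces: {0:m, 3:j}
ways to finish when only these pieces remain (= sum over removing one remaining piece with nothing left below it):
  1 left: {7}→1  {9}→1
  2 left: {3,7}→1  {5,7}→1  {7,9}→2  {8,9}→1
  3 left: {3,5,7}→2  {3,7,9}→3  {5,7,9}→3  {6,8,9}→1  {7,8,9}→3
  4 left: {3,5,7,9}→8  {3,7,8,9}→6  {5,7,8,9}→6  {6,7,8,9}→4
  5 left: {3,5,7,8,9}→20  {3,6,7,8,9}→10  {5,6,7,8,9}→10
  6 left: {3,5,6,7,8,9}→40  {4,5,6,7,8,9}→10
  7 left: {2,4,5,6,7,8,9}→10  {3,4,5,6,7,8,9}→50
  8 left: {1,2,4,5,6,7,8,9}→10  {2,3,4,5,6,7,8,9}→60
  placing 0:m first → 70 extensions
  placing 3:j first → 10 extensions
total linear extensions = 80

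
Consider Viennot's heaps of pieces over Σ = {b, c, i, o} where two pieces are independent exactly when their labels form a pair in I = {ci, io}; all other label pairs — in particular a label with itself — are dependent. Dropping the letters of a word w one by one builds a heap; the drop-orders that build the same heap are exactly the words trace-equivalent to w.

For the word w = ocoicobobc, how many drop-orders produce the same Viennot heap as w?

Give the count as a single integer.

6

drop 0:o onto floor
drop 1:c onto {0:o}
drop 2:o onto {1:c}
drop 3:i onto floor
drop 4:c onto {2:o}
drop 5:o onto {4:c}
drop 6:b onto {3:i, 5:o}
drop 7:o onto {6:b}
drop 8:b onto {7:o}
drop 9:c onto {8:b}
ground layer = {0:o, 3:i}
drop-orders for the pieces not yet dropped (sum over which currently-grounded one goes next):
  1 to go: {9} 1
  2 to go: {8,9} 1
  3 to go: {7,8,9} 1
  4 to go: {6,7,8,9} 1
  5 to go: {3,6,7,8,9} 1  {5,6,7,8,9} 1
  6 to go: {3,5,6,7,8,9} 2  {4,5,6,7,8,9} 1
  7 to go: {2,4,5,6,7,8,9} 1  {3,4,5,6,7,8,9} 3
  8 to go: {1,2,4,5,6,7,8,9} 1  {2,3,4,5,6,7,8,9} 4
  if 0:o drops first: 5 orders
  if 3:i drops first: 1 orders
heap linearizations: 6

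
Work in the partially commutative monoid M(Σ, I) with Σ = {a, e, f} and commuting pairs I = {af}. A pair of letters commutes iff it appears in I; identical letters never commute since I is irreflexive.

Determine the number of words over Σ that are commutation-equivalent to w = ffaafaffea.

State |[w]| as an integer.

0(f) covers ∅
1(f) covers 0:f
2(a) covers ∅
3(a) covers 2:a
4(f) covers 1:f
5(a) covers 3:a
6(f) covers 4:f
7(f) covers 6:f
8(e) covers 5:a, 7:f
9(a) covers 8:e
floor of heap: 0:f, 2:a
completions by unplaced set U, small U first (add the entries for U minus each lowest piece of U):
  |U|=1: {9}:1
  |U|=2: {8,9}:1
  |U|=3: {5,8,9}:1  {7,8,9}:1
  |U|=4: {3,5,8,9}:1  {5,7,8,9}:2  {6,7,8,9}:1
  |U|=5: {2,3,5,8,9}:1  {3,5,7,8,9}:3  {4,6,7,8,9}:1  {5,6,7,8,9}:3
  |U|=6: {1,4,6,7,8,9}:1  {2,3,5,7,8,9}:4  {3,5,6,7,8,9}:6  {4,5,6,7,8,9}:4
  |U|=7: {0,1,4,6,7,8,9}:1  {1,4,5,6,7,8,9}:5  {2,3,5,6,7,8,9}:10  {3,4,5,6,7,8,9}:10
  |U|=8: {0,1,4,5,6,7,8,9}:6  {1,3,4,5,6,7,8,9}:15  {2,3,4,5,6,7,8,9}:20
  start at 0(f): 35
  start at 2(a): 21
sum over floor = 56

56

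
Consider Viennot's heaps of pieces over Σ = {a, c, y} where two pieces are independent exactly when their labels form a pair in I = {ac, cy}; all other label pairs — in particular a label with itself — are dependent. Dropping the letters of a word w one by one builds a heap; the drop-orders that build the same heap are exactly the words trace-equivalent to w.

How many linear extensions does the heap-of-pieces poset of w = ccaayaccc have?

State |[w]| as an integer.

126

0(c) covers ∅
1(c) covers 0:c
2(a) covers ∅
3(a) covers 2:a
4(y) covers 3:a
5(a) covers 4:y
6(c) covers 1:c
7(c) covers 6:c
8(c) covers 7:c
floor of heap: 0:c, 2:a
completions by unplaced set U, small U first (add the entries for U minus each lowest piece of U):
  |U|=1: {5}:1  {8}:1
  |U|=2: {4,5}:1  {5,8}:2  {7,8}:1
  |U|=3: {3,4,5}:1  {4,5,8}:3  {5,7,8}:3  {6,7,8}:1
  |U|=4: {1,6,7,8}:1  {2,3,4,5}:1  {3,4,5,8}:4  {4,5,7,8}:6  {5,6,7,8}:4
  |U|=5: {0,1,6,7,8}:1  {1,5,6,7,8}:5  {2,3,4,5,8}:5  {3,4,5,7,8}:10  {4,5,6,7,8}:10
  |U|=6: {0,1,5,6,7,8}:6  {1,4,5,6,7,8}:15  {2,3,4,5,7,8}:15  {3,4,5,6,7,8}:20
  |U|=7: {0,1,4,5,6,7,8}:21  {1,3,4,5,6,7,8}:35  {2,3,4,5,6,7,8}:35
  start at 0(c): 70
  start at 2(a): 56
sum over floor = 126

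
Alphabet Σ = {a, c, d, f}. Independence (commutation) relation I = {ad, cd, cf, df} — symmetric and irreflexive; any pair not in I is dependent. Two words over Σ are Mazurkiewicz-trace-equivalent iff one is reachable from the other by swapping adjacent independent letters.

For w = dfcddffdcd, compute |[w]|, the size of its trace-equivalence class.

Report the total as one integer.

#0=d has no predecessor
#1=f has no predecessor
#2=c has no predecessor
#3=d depends on [0:d]
#4=d depends on [3:d]
#5=f depends on [1:f]
#6=f depends on [5:f]
#7=d depends on [4:d]
#8=c depends on [2:c]
#9=d depends on [7:d]
sources: [0:d, 1:f, 2:c]
N(rest) = Σ N(rest − s) over sources s of rest; N(one piece) = 1:
  size 1 → [6]=1  [8]=1  [9]=1
  size 2 → [2,8]=1  [5,6]=1  [6,8]=2  [6,9]=2  [7,9]=1  [8,9]=2
  size 3 → [1,5,6]=1  [2,6,8]=3  [2,8,9]=3  [4,7,9]=1  [5,6,8]=3  [5,6,9]=3  [6,7,9]=3  [6,8,9]=6  [7,8,9]=3
  size 4 → [1,5,6,8]=4  [1,5,6,9]=4  [2,5,6,8]=6  [2,6,8,9]=12  [2,7,8,9]=6  [3,4,7,9]=1  [4,6,7,9]=4  [4,7,8,9]=4  [5,6,7,9]=6  [5,6,8,9]=12  [6,7,8,9]=12
  size 5 → [0,3,4,7,9]=1  [1,2,5,6,8]=10  [1,5,6,7,9]=10  [1,5,6,8,9]=20  [2,4,7,8,9]=10  [2,5,6,8,9]=30  [2,6,7,8,9]=30  [3,4,6,7,9]=5  [3,4,7,8,9]=5  [4,5,6,7,9]=10  [4,6,7,8,9]=20  [5,6,7,8,9]=30
  size 6 → [0,3,4,6,7,9]=6  [0,3,4,7,8,9]=6  [1,2,5,6,8,9]=60  [1,4,5,6,7,9]=20  [1,5,6,7,8,9]=60  [2,3,4,7,8,9]=15  [2,4,6,7,8,9]=60  [2,5,6,7,8,9]=90  [3,4,5,6,7,9]=15  [3,4,6,7,8,9]=30  [4,5,6,7,8,9]=60
  size 7 → [0,2,3,4,7,8,9]=21  [0,3,4,5,6,7,9]=21  [0,3,4,6,7,8,9]=42  [1,2,5,6,7,8,9]=210  [1,3,4,5,6,7,9]=35  [1,4,5,6,7,8,9]=140  [2,3,4,6,7,8,9]=105  [2,4,5,6,7,8,9]=210  [3,4,5,6,7,8,9]=105
  size 8 → [0,1,3,4,5,6,7,9]=56  [0,2,3,4,6,7,8,9]=168  [0,3,4,5,6,7,8,9]=168  [1,2,4,5,6,7,8,9]=560  [1,3,4,5,6,7,8,9]=280  [2,3,4,5,6,7,8,9]=420
  first=0(d) contributes 1260
  first=1(f) contributes 756
  first=2(c) contributes 504
|[w]| = 2520

2520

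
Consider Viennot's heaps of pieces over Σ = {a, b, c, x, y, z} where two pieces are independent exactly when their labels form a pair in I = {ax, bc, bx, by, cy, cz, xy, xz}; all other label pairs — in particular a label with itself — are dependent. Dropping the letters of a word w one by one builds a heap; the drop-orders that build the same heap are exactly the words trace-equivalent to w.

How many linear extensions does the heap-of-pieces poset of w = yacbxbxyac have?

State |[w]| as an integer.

102

0(y) covers ∅
1(a) covers 0:y
2(c) covers 1:a
3(b) covers 1:a
4(x) covers 2:c
5(b) covers 3:b
6(x) covers 4:x
7(y) covers 1:a
8(a) covers 2:c, 5:b, 7:y
9(c) covers 6:x, 8:a
floor of heap: 0:y
completions by unplaced set U, small U first (add the entries for U minus each lowest piece of U):
  |U|=1: {9}:1
  |U|=2: {6,9}:1  {8,9}:1
  |U|=3: {4,6,9}:1  {5,8,9}:1  {6,8,9}:2  {7,8,9}:1
  |U|=4: {3,5,8,9}:1  {4,6,8,9}:3  {5,6,8,9}:3  {5,7,8,9}:2  {6,7,8,9}:3
  |U|=5: {2,4,6,8,9}:3  {3,5,6,8,9}:4  {3,5,7,8,9}:3  {4,5,6,8,9}:6  {4,6,7,8,9}:6  {5,6,7,8,9}:8
  |U|=6: {2,4,5,6,8,9}:9  {2,4,6,7,8,9}:9  {3,4,5,6,8,9}:10  {3,5,6,7,8,9}:15  {4,5,6,7,8,9}:20
  |U|=7: {2,3,4,5,6,8,9}:19  {2,4,5,6,7,8,9}:38  {3,4,5,6,7,8,9}:45
  |U|=8: {2,3,4,5,6,7,8,9}:102
  start at 0(y): 102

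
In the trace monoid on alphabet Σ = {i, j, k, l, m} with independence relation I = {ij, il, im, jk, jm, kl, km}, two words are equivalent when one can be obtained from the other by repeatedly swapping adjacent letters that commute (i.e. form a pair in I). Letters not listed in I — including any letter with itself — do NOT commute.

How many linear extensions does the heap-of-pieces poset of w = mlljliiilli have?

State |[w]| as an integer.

330

0(m) covers ∅
1(l) covers 0:m
2(l) covers 1:l
3(j) covers 2:l
4(l) covers 3:j
5(i) covers ∅
6(i) covers 5:i
7(i) covers 6:i
8(l) covers 4:l
9(l) covers 8:l
10(i) covers 7:i
floor of heap: 0:m, 5:i
completions by unplaced set U, small U first (add the entries for U minus each lowest piece of U):
  |U|=1: {9}:1  {10}:1
  |U|=2: {7,10}:1  {8,9}:1  {9,10}:2
  |U|=3: {4,8,9}:1  {6,7,10}:1  {7,9,10}:3  {8,9,10}:3
  |U|=4: {3,4,8,9}:1  {4,8,9,10}:4  {5,6,7,10}:1  {6,7,9,10}:4  {7,8,9,10}:6
  |U|=5: {2,3,4,8,9}:1  {3,4,8,9,10}:5  {4,7,8,9,10}:10  {5,6,7,9,10}:5  {6,7,8,9,10}:10
  |U|=6: {1,2,3,4,8,9}:1  {2,3,4,8,9,10}:6  {3,4,7,8,9,10}:15  {4,6,7,8,9,10}:20  {5,6,7,8,9,10}:15
  |U|=7: {0,1,2,3,4,8,9}:1  {1,2,3,4,8,9,10}:7  {2,3,4,7,8,9,10}:21  {3,4,6,7,8,9,10}:35  {4,5,6,7,8,9,10}:35
  |U|=8: {0,1,2,3,4,8,9,10}:8  {1,2,3,4,7,8,9,10}:28  {2,3,4,6,7,8,9,10}:56  {3,4,5,6,7,8,9,10}:70
  |U|=9: {0,1,2,3,4,7,8,9,10}:36  {1,2,3,4,6,7,8,9,10}:84  {2,3,4,5,6,7,8,9,10}:126
  start at 0(m): 210
  start at 5(i): 120
sum over floor = 330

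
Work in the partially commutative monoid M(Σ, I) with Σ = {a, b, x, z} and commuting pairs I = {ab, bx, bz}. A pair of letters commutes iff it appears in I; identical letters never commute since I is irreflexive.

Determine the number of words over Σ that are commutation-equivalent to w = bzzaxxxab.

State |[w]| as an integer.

drop 0:b onto floor
drop 1:z onto floor
drop 2:z onto {1:z}
drop 3:a onto {2:z}
drop 4:x onto {3:a}
drop 5:x onto {4:x}
drop 6:x onto {5:x}
drop 7:a onto {6:x}
drop 8:b onto {0:b}
ground layer = {0:b, 1:z}
drop-orders for the pieces not yet dropped (sum over which currently-grounded one goes next):
  1 to go: {7} 1  {8} 1
  2 to go: {0,8} 1  {6,7} 1  {7,8} 2
  3 to go: {0,7,8} 3  {5,6,7} 1  {6,7,8} 3
  4 to go: {0,6,7,8} 6  {4,5,6,7} 1  {5,6,7,8} 4
  5 to go: {0,5,6,7,8} 10  {3,4,5,6,7} 1  {4,5,6,7,8} 5
  6 to go: {0,4,5,6,7,8} 15  {2,3,4,5,6,7} 1  {3,4,5,6,7,8} 6
  7 to go: {0,3,4,5,6,7,8} 21  {1,2,3,4,5,6,7} 1  {2,3,4,5,6,7,8} 7
  if 0:b drops first: 8 orders
  if 1:z drops first: 28 orders
heap linearizations: 36

36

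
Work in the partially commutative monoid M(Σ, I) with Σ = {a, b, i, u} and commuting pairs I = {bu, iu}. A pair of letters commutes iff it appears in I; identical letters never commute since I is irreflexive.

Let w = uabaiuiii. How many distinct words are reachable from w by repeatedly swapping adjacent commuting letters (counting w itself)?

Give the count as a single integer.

piece 0:u — minimal
piece 1:a rests on {0:u}
piece 2:b rests on {1:a}
piece 3:a rests on {2:b}
piece 4:i rests on {3:a}
piece 5:u rests on {3:a}
piece 6:i rests on {4:i}
piece 7:i rests on {6:i}
piece 8:i rests on {7:i}
minimal pieces: {0:u}
ways to finish when only these pieces remain (= sum over removing one remaining piece with nothing left below it):
  1 left: {5}→1  {8}→1
  2 left: {5,8}→2  {7,8}→1
  3 left: {5,7,8}→3  {6,7,8}→1
  4 left: {4,6,7,8}→1  {5,6,7,8}→4
  5 left: {4,5,6,7,8}→5
  6 left: {3,4,5,6,7,8}→5
  7 left: {2,3,4,5,6,7,8}→5
  placing 0:u first → 5 extensions

5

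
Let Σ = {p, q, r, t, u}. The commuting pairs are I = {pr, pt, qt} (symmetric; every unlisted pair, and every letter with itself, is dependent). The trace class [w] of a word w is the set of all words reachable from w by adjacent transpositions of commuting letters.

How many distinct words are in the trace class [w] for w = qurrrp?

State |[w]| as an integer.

4

#0=q has no predecessor
#1=u depends on [0:q]
#2=r depends on [1:u]
#3=r depends on [2:r]
#4=r depends on [3:r]
#5=p depends on [1:u]
sources: [0:q]
N(rest) = Σ N(rest − s) over sources s of rest; N(one piece) = 1:
  size 1 → [4]=1  [5]=1
  size 2 → [3,4]=1  [4,5]=2
  size 3 → [2,3,4]=1  [3,4,5]=3
  size 4 → [2,3,4,5]=4
  first=0(q) contributes 4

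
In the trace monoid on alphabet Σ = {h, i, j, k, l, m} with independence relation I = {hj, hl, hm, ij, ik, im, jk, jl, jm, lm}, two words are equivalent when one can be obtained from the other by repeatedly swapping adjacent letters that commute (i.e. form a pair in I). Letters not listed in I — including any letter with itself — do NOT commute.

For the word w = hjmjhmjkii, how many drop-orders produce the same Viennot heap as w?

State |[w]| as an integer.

3720

drop 0:h onto floor
drop 1:j onto floor
drop 2:m onto floor
drop 3:j onto {1:j}
drop 4:h onto {0:h}
drop 5:m onto {2:m}
drop 6:j onto {3:j}
drop 7:k onto {4:h, 5:m}
drop 8:i onto {4:h}
drop 9:i onto {8:i}
ground layer = {0:h, 1:j, 2:m}
drop-orders for the pieces not yet dropped (sum over which currently-grounded one goes next):
  1 to go: {6} 1  {7} 1  {9} 1
  2 to go: {3,6} 1  {5,7} 1  {6,7} 2  {6,9} 2  {7,9} 2  {8,9} 1
  3 to go: {1,3,6} 1  {2,5,7} 1  {3,6,7} 3  {3,6,9} 3  {5,6,7} 3  {5,7,9} 3  {6,7,9} 6  {6,8,9} 3  {7,8,9} 3
  4 to go: {1,3,6,7} 4  {1,3,6,9} 4  {2,5,6,7} 4  {2,5,7,9} 4  {3,5,6,7} 6  {3,6,7,9} 12  {3,6,8,9} 6  {4,7,8,9} 3  {5,6,7,9} 12  {5,7,8,9} 6  {6,7,8,9} 12
  5 to go: {0,4,7,8,9} 3  {1,3,5,6,7} 10  {1,3,6,7,9} 20  {1,3,6,8,9} 10  {2,3,5,6,7} 10  {2,5,6,7,9} 20  {2,5,7,8,9} 10  {3,5,6,7,9} 30  {3,6,7,8,9} 30  {4,5,7,8,9} 9  {4,6,7,8,9} 15  {5,6,7,8,9} 30
  6 to go: {0,4,5,7,8,9} 12  {0,4,6,7,8,9} 18  {1,2,3,5,6,7} 20  {1,3,5,6,7,9} 60  {1,3,6,7,8,9} 60  {2,3,5,6,7,9} 60  {2,4,5,7,8,9} 19  {2,5,6,7,8,9} 60  {3,4,6,7,8,9} 45  {3,5,6,7,8,9} 90  {4,5,6,7,8,9} 54
  7 to go: {0,2,4,5,7,8,9} 31  {0,3,4,6,7,8,9} 63  {0,4,5,6,7,8,9} 84  {1,2,3,5,6,7,9} 140  {1,3,4,6,7,8,9} 105  {1,3,5,6,7,8,9} 210  {2,3,5,6,7,8,9} 210  {2,4,5,6,7,8,9} 133  {3,4,5,6,7,8,9} 189
  8 to go: {0,1,3,4,6,7,8,9} 168  {0,2,4,5,6,7,8,9} 248  {0,3,4,5,6,7,8,9} 336  {1,2,3,5,6,7,8,9} 560  {1,3,4,5,6,7,8,9} 504  {2,3,4,5,6,7,8,9} 532
  if 0:h drops first: 1596 orders
  if 1:j drops first: 1116 orders
  if 2:m drops first: 1008 orders
heap linearizations: 3720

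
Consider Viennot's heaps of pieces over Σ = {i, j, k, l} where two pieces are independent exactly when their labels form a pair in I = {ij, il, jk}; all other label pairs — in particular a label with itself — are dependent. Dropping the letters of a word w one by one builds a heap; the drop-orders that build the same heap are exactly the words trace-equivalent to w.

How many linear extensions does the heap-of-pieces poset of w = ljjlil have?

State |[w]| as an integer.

piece 0:l — minimal
piece 1:j rests on {0:l}
piece 2:j rests on {1:j}
piece 3:l rests on {2:j}
piece 4:i — minimal
piece 5:l rests on {3:l}
minimal pieces: {0:l, 4:i}
ways to finish when only these pieces remain (= sum over removing one remaining piece with nothing left below it):
  1 left: {4}→1  {5}→1
  2 left: {3,5}→1  {4,5}→2
  3 left: {2,3,5}→1  {3,4,5}→3
  4 left: {1,2,3,5}→1  {2,3,4,5}→4
  placing 0:l first → 5 extensions
  placing 4:i first → 1 extensions
total linear extensions = 6

6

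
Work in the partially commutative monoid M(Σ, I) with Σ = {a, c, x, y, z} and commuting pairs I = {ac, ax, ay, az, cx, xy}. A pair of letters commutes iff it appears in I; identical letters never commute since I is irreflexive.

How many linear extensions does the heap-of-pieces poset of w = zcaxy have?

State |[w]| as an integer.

drop 0:z onto floor
drop 1:c onto {0:z}
drop 2:a onto floor
drop 3:x onto {0:z}
drop 4:y onto {1:c}
ground layer = {0:z, 2:a}
drop-orders for the pieces not yet dropped (sum over which currently-grounded one goes next):
  1 to go: {2} 1  {3} 1  {4} 1
  2 to go: {1,4} 1  {2,3} 2  {2,4} 2  {3,4} 2
  3 to go: {1,2,4} 3  {1,3,4} 3  {2,3,4} 6
  if 0:z drops first: 12 orders
  if 2:a drops first: 3 orders
heap linearizations: 15

15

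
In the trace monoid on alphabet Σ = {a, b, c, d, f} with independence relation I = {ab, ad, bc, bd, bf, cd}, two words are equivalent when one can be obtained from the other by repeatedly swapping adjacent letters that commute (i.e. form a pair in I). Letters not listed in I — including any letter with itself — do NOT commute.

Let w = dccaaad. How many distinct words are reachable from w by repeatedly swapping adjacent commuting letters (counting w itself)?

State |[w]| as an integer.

drop 0:d onto floor
drop 1:c onto floor
drop 2:c onto {1:c}
drop 3:a onto {2:c}
drop 4:a onto {3:a}
drop 5:a onto {4:a}
drop 6:d onto {0:d}
ground layer = {0:d, 1:c}
drop-orders for the pieces not yet dropped (sum over which currently-grounded one goes next):
  1 to go: {5} 1  {6} 1
  2 to go: {0,6} 1  {4,5} 1  {5,6} 2
  3 to go: {0,5,6} 3  {3,4,5} 1  {4,5,6} 3
  4 to go: {0,4,5,6} 6  {2,3,4,5} 1  {3,4,5,6} 4
  5 to go: {0,3,4,5,6} 10  {1,2,3,4,5} 1  {2,3,4,5,6} 5
  if 0:d drops first: 6 orders
  if 1:c drops first: 15 orders
heap linearizations: 21

21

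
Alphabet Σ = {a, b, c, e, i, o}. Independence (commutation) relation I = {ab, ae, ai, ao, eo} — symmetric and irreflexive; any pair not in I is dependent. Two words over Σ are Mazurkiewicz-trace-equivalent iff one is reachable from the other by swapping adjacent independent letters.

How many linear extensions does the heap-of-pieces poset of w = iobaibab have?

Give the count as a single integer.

28

drop 0:i onto floor
drop 1:o onto {0:i}
drop 2:b onto {1:o}
drop 3:a onto floor
drop 4:i onto {2:b}
drop 5:b onto {4:i}
drop 6:a onto {3:a}
drop 7:b onto {5:b}
ground layer = {0:i, 3:a}
drop-orders for the pieces not yet dropped (sum over which currently-grounded one goes next):
  1 to go: {6} 1  {7} 1
  2 to go: {3,6} 1  {5,7} 1  {6,7} 2
  3 to go: {3,6,7} 3  {4,5,7} 1  {5,6,7} 3
  4 to go: {2,4,5,7} 1  {3,5,6,7} 6  {4,5,6,7} 4
  5 to go: {1,2,4,5,7} 1  {2,4,5,6,7} 5  {3,4,5,6,7} 10
  6 to go: {0,1,2,4,5,7} 1  {1,2,4,5,6,7} 6  {2,3,4,5,6,7} 15
  if 0:i drops first: 21 orders
  if 3:a drops first: 7 orders
heap linearizations: 28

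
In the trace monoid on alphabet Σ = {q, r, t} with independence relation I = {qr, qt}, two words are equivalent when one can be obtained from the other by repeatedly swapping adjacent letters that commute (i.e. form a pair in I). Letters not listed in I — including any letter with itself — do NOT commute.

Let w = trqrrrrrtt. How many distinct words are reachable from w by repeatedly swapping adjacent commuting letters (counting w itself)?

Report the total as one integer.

10

drop 0:t onto floor
drop 1:r onto {0:t}
drop 2:q onto floor
drop 3:r onto {1:r}
drop 4:r onto {3:r}
drop 5:r onto {4:r}
drop 6:r onto {5:r}
drop 7:r onto {6:r}
drop 8:t onto {7:r}
drop 9:t onto {8:t}
ground layer = {0:t, 2:q}
drop-orders for the pieces not yet dropped (sum over which currently-grounded one goes next):
  1 to go: {2} 1  {9} 1
  2 to go: {2,9} 2  {8,9} 1
  3 to go: {2,8,9} 3  {7,8,9} 1
  4 to go: {2,7,8,9} 4  {6,7,8,9} 1
  5 to go: {2,6,7,8,9} 5  {5,6,7,8,9} 1
  6 to go: {2,5,6,7,8,9} 6  {4,5,6,7,8,9} 1
  7 to go: {2,4,5,6,7,8,9} 7  {3,4,5,6,7,8,9} 1
  8 to go: {1,3,4,5,6,7,8,9} 1  {2,3,4,5,6,7,8,9} 8
  if 0:t drops first: 9 orders
  if 2:q drops first: 1 orders
heap linearizations: 10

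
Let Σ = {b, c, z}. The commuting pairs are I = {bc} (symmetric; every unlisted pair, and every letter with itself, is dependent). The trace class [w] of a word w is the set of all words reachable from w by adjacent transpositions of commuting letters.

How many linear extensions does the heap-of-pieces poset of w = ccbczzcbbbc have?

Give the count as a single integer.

40

0(c) covers ∅
1(c) covers 0:c
2(b) covers ∅
3(c) covers 1:c
4(z) covers 2:b, 3:c
5(z) covers 4:z
6(c) covers 5:z
7(b) covers 5:z
8(b) covers 7:b
9(b) covers 8:b
10(c) covers 6:c
floor of heap: 0:c, 2:b
completions by unplaced set U, small U first (add the entries for U minus each lowest piece of U):
  |U|=1: {9}:1  {10}:1
  |U|=2: {6,10}:1  {8,9}:1  {9,10}:2
  |U|=3: {6,9,10}:3  {7,8,9}:1  {8,9,10}:3
  |U|=4: {6,8,9,10}:6  {7,8,9,10}:4
  |U|=5: {6,7,8,9,10}:10
  |U|=6: {5,6,7,8,9,10}:10
  |U|=7: {4,5,6,7,8,9,10}:10
  |U|=8: {2,4,5,6,7,8,9,10}:10  {3,4,5,6,7,8,9,10}:10
  |U|=9: {1,3,4,5,6,7,8,9,10}:10  {2,3,4,5,6,7,8,9,10}:20
  start at 0(c): 30
  start at 2(b): 10
sum over floor = 40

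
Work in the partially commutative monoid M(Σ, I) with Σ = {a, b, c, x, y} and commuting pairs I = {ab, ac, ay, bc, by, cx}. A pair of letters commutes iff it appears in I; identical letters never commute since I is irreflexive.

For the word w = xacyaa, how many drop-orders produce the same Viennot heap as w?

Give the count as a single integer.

14

#0=x has no predecessor
#1=a depends on [0:x]
#2=c has no predecessor
#3=y depends on [0:x, 2:c]
#4=a depends on [1:a]
#5=a depends on [4:a]
sources: [0:x, 2:c]
N(rest) = Σ N(rest − s) over sources s of rest; N(one piece) = 1:
  size 1 → [3]=1  [5]=1
  size 2 → [2,3]=1  [3,5]=2  [4,5]=1
  size 3 → [1,4,5]=1  [2,3,5]=3  [3,4,5]=3
  size 4 → [1,3,4,5]=4  [2,3,4,5]=6
  first=0(x) contributes 10
  first=2(c) contributes 4
|[w]| = 14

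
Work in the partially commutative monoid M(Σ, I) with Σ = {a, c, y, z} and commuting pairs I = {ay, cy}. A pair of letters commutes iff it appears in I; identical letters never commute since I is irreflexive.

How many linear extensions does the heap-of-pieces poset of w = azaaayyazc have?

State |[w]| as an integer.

15

piece 0:a — minimal
piece 1:z rests on {0:a}
piece 2:a rests on {1:z}
piece 3:a rests on {2:a}
piece 4:a rests on {3:a}
piece 5:y rests on {1:z}
piece 6:y rests on {5:y}
piece 7:a rests on {4:a}
piece 8:z rests on {6:y, 7:a}
piece 9:c rests on {8:z}
minimal pieces: {0:a}
ways to finish when only these pieces remain (= sum over removing one remaining piece with nothing left below it):
  1 left: {9}→1
  2 left: {8,9}→1
  3 left: {6,8,9}→1  {7,8,9}→1
  4 left: {4,7,8,9}→1  {5,6,8,9}→1  {6,7,8,9}→2
  5 left: {3,4,7,8,9}→1  {4,6,7,8,9}→3  {5,6,7,8,9}→3
  6 left: {2,3,4,7,8,9}→1  {3,4,6,7,8,9}→4  {4,5,6,7,8,9}→6
  7 left: {2,3,4,6,7,8,9}→5  {3,4,5,6,7,8,9}→10
  8 left: {2,3,4,5,6,7,8,9}→15
  placing 0:a first → 15 extensions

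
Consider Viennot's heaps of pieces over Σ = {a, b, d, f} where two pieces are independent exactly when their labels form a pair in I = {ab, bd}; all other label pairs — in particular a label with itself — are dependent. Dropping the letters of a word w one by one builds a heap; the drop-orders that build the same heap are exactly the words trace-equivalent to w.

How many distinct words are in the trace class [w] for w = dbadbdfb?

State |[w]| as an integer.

piece 0:d — minimal
piece 1:b — minimal
piece 2:a rests on {0:d}
piece 3:d rests on {2:a}
piece 4:b rests on {1:b}
piece 5:d rests on {3:d}
piece 6:f rests on {4:b, 5:d}
piece 7:b rests on {6:f}
minimal pieces: {0:d, 1:b}
ways to finish when only these pieces remain (= sum over removing one remaining piece with nothing left below it):
  1 left: {7}→1
  2 left: {6,7}→1
  3 left: {4,6,7}→1  {5,6,7}→1
  4 left: {1,4,6,7}→1  {3,5,6,7}→1  {4,5,6,7}→2
  5 left: {1,4,5,6,7}→3  {2,3,5,6,7}→1  {3,4,5,6,7}→3
  6 left: {0,2,3,5,6,7}→1  {1,3,4,5,6,7}→6  {2,3,4,5,6,7}→4
  placing 0:d first → 10 extensions
  placing 1:b first → 5 extensions
total linear extensions = 15

15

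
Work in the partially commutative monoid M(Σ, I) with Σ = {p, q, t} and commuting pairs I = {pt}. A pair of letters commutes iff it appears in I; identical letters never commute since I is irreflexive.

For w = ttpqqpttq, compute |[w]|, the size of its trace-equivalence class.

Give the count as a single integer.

piece 0:t — minimal
piece 1:t rests on {0:t}
piece 2:p — minimal
piece 3:q rests on {1:t, 2:p}
piece 4:q rests on {3:q}
piece 5:p rests on {4:q}
piece 6:t rests on {4:q}
piece 7:t rests on {6:t}
piece 8:q rests on {5:p, 7:t}
minimal pieces: {0:t, 2:p}
ways to finish when only these pieces remain (= sum over removing one remaining piece with nothing left below it):
  1 left: {8}→1
  2 left: {5,8}→1  {7,8}→1
  3 left: {5,7,8}→2  {6,7,8}→1
  4 left: {5,6,7,8}→3
  5 left: {4,5,6,7,8}→3
  6 left: {3,4,5,6,7,8}→3
  7 left: {1,3,4,5,6,7,8}→3  {2,3,4,5,6,7,8}→3
  placing 0:t first → 6 extensions
  placing 2:p first → 3 extensions
total linear extensions = 9

9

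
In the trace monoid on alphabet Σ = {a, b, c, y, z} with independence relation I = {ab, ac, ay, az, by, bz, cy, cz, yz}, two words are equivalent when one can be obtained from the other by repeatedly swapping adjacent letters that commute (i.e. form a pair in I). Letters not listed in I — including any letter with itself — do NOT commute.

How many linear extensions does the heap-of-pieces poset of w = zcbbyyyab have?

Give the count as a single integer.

piece 0:z — minimal
piece 1:c — minimal
piece 2:b rests on {1:c}
piece 3:b rests on {2:b}
piece 4:y — minimal
piece 5:y rests on {4:y}
piece 6:y rests on {5:y}
piece 7:a — minimal
piece 8:b rests on {3:b}
minimal pieces: {0:z, 1:c, 4:y, 7:a}
ways to finish when only these pieces remain (= sum over removing one remaining piece with nothing left below it):
  1 left: {0}→1  {6}→1  {7}→1  {8}→1
  2 left: {0,6}→2  {0,7}→2  {0,8}→2  {3,8}→1  {5,6}→1  {6,7}→2  {6,8}→2  {7,8}→2
  3 left: {0,3,8}→3  {0,5,6}→3  {0,6,7}→6  {0,6,8}→6  {0,7,8}→6  {2,3,8}→1  {3,6,8}→3  {3,7,8}→3  {4,5,6}→1  {5,6,7}→3  {5,6,8}→3  {6,7,8}→6
  4 left: {0,2,3,8}→4  {0,3,6,8}→12  {0,3,7,8}→12  {0,4,5,6}→4  {0,5,6,7}→12  {0,5,6,8}→12  {0,6,7,8}→24  {1,2,3,8}→1  {2,3,6,8}→4  {2,3,7,8}→4  {3,5,6,8}→6  {3,6,7,8}→12  {4,5,6,7}→4  {4,5,6,8}→4  {5,6,7,8}→12
  5 left: {0,1,2,3,8}→5  {0,2,3,6,8}→20  {0,2,3,7,8}→20  {0,3,5,6,8}→30  {0,3,6,7,8}→60  {0,4,5,6,7}→20  {0,4,5,6,8}→20  {0,5,6,7,8}→60  {1,2,3,6,8}→5  {1,2,3,7,8}→5  {2,3,5,6,8}→10  {2,3,6,7,8}→20  {3,4,5,6,8}→10  {3,5,6,7,8}→30  {4,5,6,7,8}→20
  6 left: {0,1,2,3,6,8}→30  {0,1,2,3,7,8}→30  {0,2,3,5,6,8}→60  {0,2,3,6,7,8}→120  {0,3,4,5,6,8}→60  {0,3,5,6,7,8}→180  {0,4,5,6,7,8}→120  {1,2,3,5,6,8}→15  {1,2,3,6,7,8}→30  {2,3,4,5,6,8}→20  {2,3,5,6,7,8}→60  {3,4,5,6,7,8}→60
  7 left: {0,1,2,3,5,6,8}→105  {0,1,2,3,6,7,8}→210  {0,2,3,4,5,6,8}→140  {0,2,3,5,6,7,8}→420  {0,3,4,5,6,7,8}→420  {1,2,3,4,5,6,8}→35  {1,2,3,5,6,7,8}→105  {2,3,4,5,6,7,8}→140
  placing 0:z first → 280 extensions
  placing 1:c first → 1120 extensions
  placing 4:y first → 840 extensions
  placing 7:a first → 280 extensions
total linear extensions = 2520

2520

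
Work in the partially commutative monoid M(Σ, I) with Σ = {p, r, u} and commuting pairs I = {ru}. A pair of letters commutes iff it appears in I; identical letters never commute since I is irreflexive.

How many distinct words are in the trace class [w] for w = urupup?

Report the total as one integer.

3

0(u) covers ∅
1(r) covers ∅
2(u) covers 0:u
3(p) covers 1:r, 2:u
4(u) covers 3:p
5(p) covers 4:u
floor of heap: 0:u, 1:r
completions by unplaced set U, small U first (add the entries for U minus each lowest piece of U):
  |U|=1: {5}:1
  |U|=2: {4,5}:1
  |U|=3: {3,4,5}:1
  |U|=4: {1,3,4,5}:1  {2,3,4,5}:1
  start at 0(u): 2
  start at 1(r): 1
sum over floor = 3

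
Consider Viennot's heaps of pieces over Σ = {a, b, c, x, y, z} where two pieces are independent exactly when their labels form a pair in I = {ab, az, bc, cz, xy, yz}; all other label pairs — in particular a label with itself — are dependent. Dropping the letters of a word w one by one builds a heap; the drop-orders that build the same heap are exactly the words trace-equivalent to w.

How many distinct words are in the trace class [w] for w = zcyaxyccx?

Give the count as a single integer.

9

piece 0:z — minimal
piece 1:c — minimal
piece 2:y rests on {1:c}
piece 3:a rests on {2:y}
piece 4:x rests on {0:z, 3:a}
piece 5:y rests on {3:a}
piece 6:c rests on {4:x, 5:y}
piece 7:c rests on {6:c}
piece 8:x rests on {7:c}
minimal pieces: {0:z, 1:c}
ways to finish when only these pieces remain (= sum over removing one remaining piece with nothing left below it):
  1 left: {8}→1
  2 left: {7,8}→1
  3 left: {6,7,8}→1
  4 left: {4,6,7,8}→1  {5,6,7,8}→1
  5 left: {0,4,6,7,8}→1  {4,5,6,7,8}→2
  6 left: {0,4,5,6,7,8}→3  {3,4,5,6,7,8}→2
  7 left: {0,3,4,5,6,7,8}→5  {2,3,4,5,6,7,8}→2
  placing 0:z first → 2 extensions
  placing 1:c first → 7 extensions
total linear extensions = 9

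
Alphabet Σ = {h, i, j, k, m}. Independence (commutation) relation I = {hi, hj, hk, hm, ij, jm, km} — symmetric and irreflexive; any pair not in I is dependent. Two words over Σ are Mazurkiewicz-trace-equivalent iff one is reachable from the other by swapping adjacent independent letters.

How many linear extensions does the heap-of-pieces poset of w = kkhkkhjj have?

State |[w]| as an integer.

0(k) covers ∅
1(k) covers 0:k
2(h) covers ∅
3(k) covers 1:k
4(k) covers 3:k
5(h) covers 2:h
6(j) covers 4:k
7(j) covers 6:j
floor of heap: 0:k, 2:h
completions by unplaced set U, small U first (add the entries for U minus each lowest piece of U):
  |U|=1: {5}:1  {7}:1
  |U|=2: {2,5}:1  {5,7}:2  {6,7}:1
  |U|=3: {2,5,7}:3  {4,6,7}:1  {5,6,7}:3
  |U|=4: {2,5,6,7}:6  {3,4,6,7}:1  {4,5,6,7}:4
  |U|=5: {1,3,4,6,7}:1  {2,4,5,6,7}:10  {3,4,5,6,7}:5
  |U|=6: {0,1,3,4,6,7}:1  {1,3,4,5,6,7}:6  {2,3,4,5,6,7}:15
  start at 0(k): 21
  start at 2(h): 7
sum over floor = 28

28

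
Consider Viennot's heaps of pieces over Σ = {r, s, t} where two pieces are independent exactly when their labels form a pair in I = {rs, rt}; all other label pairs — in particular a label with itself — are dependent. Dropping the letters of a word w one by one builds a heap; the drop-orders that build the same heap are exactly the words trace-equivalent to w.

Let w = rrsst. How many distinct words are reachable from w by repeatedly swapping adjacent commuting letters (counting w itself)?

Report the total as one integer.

#0=r has no predecessor
#1=r depends on [0:r]
#2=s has no predecessor
#3=s depends on [2:s]
#4=t depends on [3:s]
sources: [0:r, 2:s]
N(rest) = Σ N(rest − s) over sources s of rest; N(one piece) = 1:
  size 1 → [1]=1  [4]=1
  size 2 → [0,1]=1  [1,4]=2  [3,4]=1
  size 3 → [0,1,4]=3  [1,3,4]=3  [2,3,4]=1
  first=0(r) contributes 4
  first=2(s) contributes 6
|[w]| = 10

10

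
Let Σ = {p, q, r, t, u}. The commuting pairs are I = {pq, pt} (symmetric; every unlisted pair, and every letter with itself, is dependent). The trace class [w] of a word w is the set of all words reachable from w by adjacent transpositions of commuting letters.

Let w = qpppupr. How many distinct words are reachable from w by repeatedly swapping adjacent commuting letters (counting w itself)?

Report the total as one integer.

#0=q has no predecessor
#1=p has no predecessor
#2=p depends on [1:p]
#3=p depends on [2:p]
#4=u depends on [0:q, 3:p]
#5=p depends on [4:u]
#6=r depends on [5:p]
sources: [0:q, 1:p]
N(rest) = Σ N(rest − s) over sources s of rest; N(one piece) = 1:
  size 1 → [6]=1
  size 2 → [5,6]=1
  size 3 → [4,5,6]=1
  size 4 → [0,4,5,6]=1  [3,4,5,6]=1
  size 5 → [0,3,4,5,6]=2  [2,3,4,5,6]=1
  first=0(q) contributes 1
  first=1(p) contributes 3
|[w]| = 4

4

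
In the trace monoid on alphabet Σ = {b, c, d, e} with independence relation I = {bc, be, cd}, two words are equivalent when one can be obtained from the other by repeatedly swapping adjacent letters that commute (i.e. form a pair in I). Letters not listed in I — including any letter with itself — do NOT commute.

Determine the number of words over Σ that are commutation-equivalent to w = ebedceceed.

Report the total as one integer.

7

0(e) covers ∅
1(b) covers ∅
2(e) covers 0:e
3(d) covers 1:b, 2:e
4(c) covers 2:e
5(e) covers 3:d, 4:c
6(c) covers 5:e
7(e) covers 6:c
8(e) covers 7:e
9(d) covers 8:e
floor of heap: 0:e, 1:b
completions by unplaced set U, small U first (add the entries for U minus each lowest piece of U):
  |U|=1: {9}:1
  |U|=2: {8,9}:1
  |U|=3: {7,8,9}:1
  |U|=4: {6,7,8,9}:1
  |U|=5: {5,6,7,8,9}:1
  |U|=6: {3,5,6,7,8,9}:1  {4,5,6,7,8,9}:1
  |U|=7: {1,3,5,6,7,8,9}:1  {3,4,5,6,7,8,9}:2
  |U|=8: {1,3,4,5,6,7,8,9}:3  {2,3,4,5,6,7,8,9}:2
  start at 0(e): 5
  start at 1(b): 2
sum over floor = 7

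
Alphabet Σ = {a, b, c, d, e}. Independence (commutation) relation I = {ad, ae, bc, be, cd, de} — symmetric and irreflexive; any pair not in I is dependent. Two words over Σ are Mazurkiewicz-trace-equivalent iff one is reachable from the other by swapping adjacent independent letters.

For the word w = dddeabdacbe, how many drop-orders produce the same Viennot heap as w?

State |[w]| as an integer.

0(d) covers ∅
1(d) covers 0:d
2(d) covers 1:d
3(e) covers ∅
4(a) covers ∅
5(b) covers 2:d, 4:a
6(d) covers 5:b
7(a) covers 5:b
8(c) covers 3:e, 7:a
9(b) covers 6:d, 7:a
10(e) covers 8:c
floor of heap: 0:d, 3:e, 4:a
completions by unplaced set U, small U first (add the entries for U minus each lowest piece of U):
  |U|=1: {9}:1  {10}:1
  |U|=2: {6,9}:1  {8,10}:1  {9,10}:2
  |U|=3: {3,8,10}:1  {6,9,10}:3  {8,9,10}:3
  |U|=4: {3,8,9,10}:4  {6,8,9,10}:6  {7,8,9,10}:3
  |U|=5: {3,6,8,9,10}:10  {3,7,8,9,10}:7  {6,7,8,9,10}:9
  |U|=6: {3,6,7,8,9,10}:26  {5,6,7,8,9,10}:9
  |U|=7: {2,5,6,7,8,9,10}:9  {3,5,6,7,8,9,10}:35  {4,5,6,7,8,9,10}:9
  |U|=8: {1,2,5,6,7,8,9,10}:9  {2,3,5,6,7,8,9,10}:44  {2,4,5,6,7,8,9,10}:18  {3,4,5,6,7,8,9,10}:44
  |U|=9: {0,1,2,5,6,7,8,9,10}:9  {1,2,3,5,6,7,8,9,10}:53  {1,2,4,5,6,7,8,9,10}:27  {2,3,4,5,6,7,8,9,10}:106
  start at 0(d): 186
  start at 3(e): 36
  start at 4(a): 62
sum over floor = 284

284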